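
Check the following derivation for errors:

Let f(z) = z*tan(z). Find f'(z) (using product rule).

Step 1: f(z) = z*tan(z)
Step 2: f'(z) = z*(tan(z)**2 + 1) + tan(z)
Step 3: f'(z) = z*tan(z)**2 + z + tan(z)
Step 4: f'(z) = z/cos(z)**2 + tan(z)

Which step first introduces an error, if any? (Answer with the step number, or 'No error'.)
No error

All steps in this derivation are correct.
The final answer f'(z) = z/cos(z)**2 + tan(z) is valid.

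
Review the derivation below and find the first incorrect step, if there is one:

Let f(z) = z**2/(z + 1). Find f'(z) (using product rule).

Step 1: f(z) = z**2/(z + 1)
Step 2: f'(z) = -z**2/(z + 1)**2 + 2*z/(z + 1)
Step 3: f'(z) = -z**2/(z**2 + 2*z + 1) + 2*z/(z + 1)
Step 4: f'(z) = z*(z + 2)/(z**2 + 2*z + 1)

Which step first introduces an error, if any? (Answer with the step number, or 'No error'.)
No error

All steps in this derivation are correct.
The final answer f'(z) = z*(z + 2)/(z**2 + 2*z + 1) is valid.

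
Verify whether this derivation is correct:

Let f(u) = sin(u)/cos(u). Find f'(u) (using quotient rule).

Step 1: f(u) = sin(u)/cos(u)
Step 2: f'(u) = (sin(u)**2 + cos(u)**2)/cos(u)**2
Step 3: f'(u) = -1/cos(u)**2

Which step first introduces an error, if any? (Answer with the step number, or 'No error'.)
Step 3

Step 3 is incorrect due to a sign flip.
The step shows: -1/cos(u)**2
The correct value should be: cos(u)**(-2)

Explanation: The sign of the whole expression was flipped: the term cos(u)**(-2) was incorrectly written as -1/cos(u)**2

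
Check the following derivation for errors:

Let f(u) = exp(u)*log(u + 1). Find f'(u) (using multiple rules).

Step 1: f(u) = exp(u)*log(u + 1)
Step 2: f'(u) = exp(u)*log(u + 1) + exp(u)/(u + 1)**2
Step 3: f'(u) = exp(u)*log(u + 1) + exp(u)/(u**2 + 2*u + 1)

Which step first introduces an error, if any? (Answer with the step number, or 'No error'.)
Step 2

Step 2 is incorrect due to a wrong exponent.
The step shows: exp(u)*log(u + 1) + exp(u)/(u + 1)**2
The correct value should be: exp(u)*log(u + 1) + exp(u)/(u + 1)

Explanation: The exponent -1 on u + 1 was incorrectly written as -2: the term exp(u)/(u + 1) was incorrectly written as exp(u)/(u + 1)**2
The later steps are derived from this incorrect expression, so the error originates in Step 2.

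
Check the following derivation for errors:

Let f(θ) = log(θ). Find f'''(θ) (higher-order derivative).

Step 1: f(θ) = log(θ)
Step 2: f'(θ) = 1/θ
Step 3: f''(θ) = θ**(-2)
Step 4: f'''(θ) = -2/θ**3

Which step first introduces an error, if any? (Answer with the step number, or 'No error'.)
Step 3

Step 3 is incorrect due to a sign flip.
The step shows: θ**(-2)
The correct value should be: -1/θ**2

Explanation: The sign of the whole expression was flipped: the term -1/θ**2 was incorrectly written as θ**(-2)
The later steps are derived from this incorrect expression, so the error originates in Step 3.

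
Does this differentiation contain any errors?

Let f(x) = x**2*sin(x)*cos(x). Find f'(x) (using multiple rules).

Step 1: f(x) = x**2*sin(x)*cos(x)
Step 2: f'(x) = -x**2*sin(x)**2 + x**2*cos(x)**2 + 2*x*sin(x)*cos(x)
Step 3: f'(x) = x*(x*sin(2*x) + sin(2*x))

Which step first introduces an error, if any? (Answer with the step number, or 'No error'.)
Step 3

Step 3 is incorrect due to a wrong trig function.
The step shows: x*(x*sin(2*x) + sin(2*x))
The correct value should be: x*(x*cos(2*x) + sin(2*x))

Explanation: cos(2*x) was incorrectly written as sin(2*x): the term x*(x*cos(2*x) + sin(2*x)) was incorrectly written as x*(x*sin(2*x) + sin(2*x))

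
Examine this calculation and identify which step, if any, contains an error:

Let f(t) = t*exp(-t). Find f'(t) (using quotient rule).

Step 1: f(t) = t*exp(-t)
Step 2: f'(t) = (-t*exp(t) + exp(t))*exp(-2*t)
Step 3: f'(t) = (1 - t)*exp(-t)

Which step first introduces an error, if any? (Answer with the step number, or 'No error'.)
No error

All steps in this derivation are correct.
The final answer f'(t) = (1 - t)*exp(-t) is valid.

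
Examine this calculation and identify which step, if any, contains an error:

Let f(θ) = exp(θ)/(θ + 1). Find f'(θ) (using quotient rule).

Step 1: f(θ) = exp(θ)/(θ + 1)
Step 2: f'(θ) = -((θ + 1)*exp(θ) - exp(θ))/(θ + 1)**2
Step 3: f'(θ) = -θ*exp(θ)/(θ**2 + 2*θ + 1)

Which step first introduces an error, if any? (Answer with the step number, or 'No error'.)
Step 2

Step 2 is incorrect due to a sign flip.
The step shows: -((θ + 1)*exp(θ) - exp(θ))/(θ + 1)**2
The correct value should be: ((θ + 1)*exp(θ) - exp(θ))/(θ + 1)**2

Explanation: The sign of the whole expression was flipped: the term ((θ + 1)*exp(θ) - exp(θ))/(θ + 1)**2 was incorrectly written as -((θ + 1)*exp(θ) - exp(θ))/(θ + 1)**2
The later steps are derived from this incorrect expression, so the error originates in Step 2.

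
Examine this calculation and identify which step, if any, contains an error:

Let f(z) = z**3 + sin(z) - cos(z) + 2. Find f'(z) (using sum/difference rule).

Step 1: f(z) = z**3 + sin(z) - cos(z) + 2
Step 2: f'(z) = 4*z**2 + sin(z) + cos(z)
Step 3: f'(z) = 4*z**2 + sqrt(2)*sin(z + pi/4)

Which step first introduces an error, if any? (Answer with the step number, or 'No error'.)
Step 2

Step 2 is incorrect due to a wrong coefficient.
The step shows: 4*z**2 + sin(z) + cos(z)
The correct value should be: 3*z**2 + sin(z) + cos(z)

Explanation: The coefficient 3 was incorrectly written as 4: the term 3*z**2 was incorrectly written as 4*z**2
The later steps are derived from this incorrect expression, so the error originates in Step 2.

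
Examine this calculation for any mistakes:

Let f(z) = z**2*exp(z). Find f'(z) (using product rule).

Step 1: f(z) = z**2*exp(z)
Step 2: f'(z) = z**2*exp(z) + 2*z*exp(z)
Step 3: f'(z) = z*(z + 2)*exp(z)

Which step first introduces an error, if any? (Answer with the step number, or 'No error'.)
No error

All steps in this derivation are correct.
The final answer f'(z) = z*(z + 2)*exp(z) is valid.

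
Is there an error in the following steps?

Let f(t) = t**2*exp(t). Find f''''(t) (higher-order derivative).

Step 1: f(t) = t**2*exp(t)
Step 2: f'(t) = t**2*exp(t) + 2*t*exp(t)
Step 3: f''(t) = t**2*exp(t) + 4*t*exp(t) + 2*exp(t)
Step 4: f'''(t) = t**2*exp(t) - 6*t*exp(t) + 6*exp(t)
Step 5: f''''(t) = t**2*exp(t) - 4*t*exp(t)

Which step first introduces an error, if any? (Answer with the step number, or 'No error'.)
Step 4

Step 4 is incorrect due to a sign flip.
The step shows: t**2*exp(t) - 6*t*exp(t) + 6*exp(t)
The correct value should be: t**2*exp(t) + 6*t*exp(t) + 6*exp(t)

Explanation: The sign of one term was flipped: the term 6*t*exp(t) was incorrectly written as -6*t*exp(t)
The later steps are derived from this incorrect expression, so the error originates in Step 4.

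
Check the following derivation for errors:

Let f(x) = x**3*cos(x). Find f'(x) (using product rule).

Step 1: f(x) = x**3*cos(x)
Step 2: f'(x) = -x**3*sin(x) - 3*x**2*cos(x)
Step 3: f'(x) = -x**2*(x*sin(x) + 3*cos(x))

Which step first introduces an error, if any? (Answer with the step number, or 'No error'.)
Step 2

Step 2 is incorrect due to a sign flip.
The step shows: -x**3*sin(x) - 3*x**2*cos(x)
The correct value should be: -x**3*sin(x) + 3*x**2*cos(x)

Explanation: The sign of one term was flipped: the term 3*x**2*cos(x) was incorrectly written as -3*x**2*cos(x)
The later steps are derived from this incorrect expression, so the error originates in Step 2.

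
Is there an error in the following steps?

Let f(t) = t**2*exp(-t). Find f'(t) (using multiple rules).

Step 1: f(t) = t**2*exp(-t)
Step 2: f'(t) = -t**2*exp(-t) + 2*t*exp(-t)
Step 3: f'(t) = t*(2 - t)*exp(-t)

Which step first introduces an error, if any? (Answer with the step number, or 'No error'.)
No error

All steps in this derivation are correct.
The final answer f'(t) = t*(2 - t)*exp(-t) is valid.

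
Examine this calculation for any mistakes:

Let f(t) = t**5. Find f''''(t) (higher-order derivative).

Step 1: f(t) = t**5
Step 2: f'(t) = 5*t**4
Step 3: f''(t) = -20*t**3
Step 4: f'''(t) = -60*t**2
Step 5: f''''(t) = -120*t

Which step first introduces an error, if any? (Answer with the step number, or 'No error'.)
Step 3

Step 3 is incorrect due to a sign flip.
The step shows: -20*t**3
The correct value should be: 20*t**3

Explanation: The sign of the whole expression was flipped: the term 20*t**3 was incorrectly written as -20*t**3
The later steps are derived from this incorrect expression, so the error originates in Step 3.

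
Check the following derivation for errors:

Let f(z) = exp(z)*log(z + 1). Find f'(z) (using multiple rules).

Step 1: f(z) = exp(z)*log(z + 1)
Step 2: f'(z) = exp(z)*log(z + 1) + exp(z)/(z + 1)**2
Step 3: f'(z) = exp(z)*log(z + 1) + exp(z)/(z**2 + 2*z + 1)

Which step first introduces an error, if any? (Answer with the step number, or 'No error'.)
Step 2

Step 2 is incorrect due to a wrong exponent.
The step shows: exp(z)*log(z + 1) + exp(z)/(z + 1)**2
The correct value should be: exp(z)*log(z + 1) + exp(z)/(z + 1)

Explanation: The exponent -1 on z + 1 was incorrectly written as -2: the term exp(z)/(z + 1) was incorrectly written as exp(z)/(z + 1)**2
The later steps are derived from this incorrect expression, so the error originates in Step 2.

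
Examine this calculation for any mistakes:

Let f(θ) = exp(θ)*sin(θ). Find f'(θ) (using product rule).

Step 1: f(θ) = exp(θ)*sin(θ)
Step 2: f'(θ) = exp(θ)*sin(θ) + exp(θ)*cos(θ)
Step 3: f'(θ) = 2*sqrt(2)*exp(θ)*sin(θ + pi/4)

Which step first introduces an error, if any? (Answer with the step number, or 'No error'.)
Step 3

Step 3 is incorrect due to a wrong exponent.
The step shows: 2*sqrt(2)*exp(θ)*sin(θ + pi/4)
The correct value should be: sqrt(2)*exp(θ)*sin(θ + pi/4)

Explanation: The exponent 1/2 on 2 was incorrectly written as 3/2: the term sqrt(2)*exp(θ)*sin(θ + pi/4) was incorrectly written as 2*sqrt(2)*exp(θ)*sin(θ + pi/4)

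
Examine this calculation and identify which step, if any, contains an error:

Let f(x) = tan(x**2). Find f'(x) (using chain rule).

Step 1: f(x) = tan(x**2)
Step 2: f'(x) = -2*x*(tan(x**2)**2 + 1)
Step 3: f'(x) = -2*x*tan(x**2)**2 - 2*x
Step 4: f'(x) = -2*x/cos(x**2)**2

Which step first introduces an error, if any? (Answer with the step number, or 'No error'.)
Step 2

Step 2 is incorrect due to a sign flip.
The step shows: -2*x*(tan(x**2)**2 + 1)
The correct value should be: 2*x*(tan(x**2)**2 + 1)

Explanation: The sign of the whole expression was flipped: the term 2*x*(tan(x**2)**2 + 1) was incorrectly written as -2*x*(tan(x**2)**2 + 1)
The later steps are derived from this incorrect expression, so the error originates in Step 2.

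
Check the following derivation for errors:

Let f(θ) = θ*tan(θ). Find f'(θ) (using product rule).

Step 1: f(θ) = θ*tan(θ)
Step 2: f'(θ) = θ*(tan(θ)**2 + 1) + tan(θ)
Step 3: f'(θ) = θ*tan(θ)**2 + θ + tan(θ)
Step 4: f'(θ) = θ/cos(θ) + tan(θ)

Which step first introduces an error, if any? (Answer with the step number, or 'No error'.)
Step 4

Step 4 is incorrect due to a wrong exponent.
The step shows: θ/cos(θ) + tan(θ)
The correct value should be: θ/cos(θ)**2 + tan(θ)

Explanation: The exponent -2 on cos(θ) was incorrectly written as -1: the term θ/cos(θ)**2 was incorrectly written as θ/cos(θ)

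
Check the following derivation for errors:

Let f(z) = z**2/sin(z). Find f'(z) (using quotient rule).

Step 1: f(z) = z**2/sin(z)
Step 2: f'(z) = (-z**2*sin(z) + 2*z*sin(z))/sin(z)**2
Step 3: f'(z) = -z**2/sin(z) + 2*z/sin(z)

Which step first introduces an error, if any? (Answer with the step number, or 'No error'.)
Step 2

Step 2 is incorrect due to a wrong trig function.
The step shows: (-z**2*sin(z) + 2*z*sin(z))/sin(z)**2
The correct value should be: (-z**2*cos(z) + 2*z*sin(z))/sin(z)**2

Explanation: cos(z) was incorrectly written as sin(z): the term (-z**2*cos(z) + 2*z*sin(z))/sin(z)**2 was incorrectly written as (-z**2*sin(z) + 2*z*sin(z))/sin(z)**2
The later steps are derived from this incorrect expression, so the error originates in Step 2.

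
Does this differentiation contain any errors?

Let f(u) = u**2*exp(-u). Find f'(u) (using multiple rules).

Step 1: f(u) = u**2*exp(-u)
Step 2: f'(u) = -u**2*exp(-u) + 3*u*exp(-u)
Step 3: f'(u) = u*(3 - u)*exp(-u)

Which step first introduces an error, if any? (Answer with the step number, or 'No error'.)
Step 2

Step 2 is incorrect due to a wrong coefficient.
The step shows: -u**2*exp(-u) + 3*u*exp(-u)
The correct value should be: -u**2*exp(-u) + 2*u*exp(-u)

Explanation: The coefficient 2 was incorrectly written as 3: the term 2*u*exp(-u) was incorrectly written as 3*u*exp(-u)
The later steps are derived from this incorrect expression, so the error originates in Step 2.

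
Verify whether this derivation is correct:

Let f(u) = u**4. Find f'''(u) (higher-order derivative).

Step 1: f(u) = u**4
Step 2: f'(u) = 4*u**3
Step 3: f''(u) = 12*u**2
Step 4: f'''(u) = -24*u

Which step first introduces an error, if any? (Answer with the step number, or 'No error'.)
Step 4

Step 4 is incorrect due to a sign flip.
The step shows: -24*u
The correct value should be: 24*u

Explanation: The sign of the whole expression was flipped: the term 24*u was incorrectly written as -24*u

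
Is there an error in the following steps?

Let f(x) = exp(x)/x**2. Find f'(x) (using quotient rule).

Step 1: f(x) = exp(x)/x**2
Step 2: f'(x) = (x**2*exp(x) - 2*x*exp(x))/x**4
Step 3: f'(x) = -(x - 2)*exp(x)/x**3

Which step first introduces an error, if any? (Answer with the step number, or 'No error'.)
Step 3

Step 3 is incorrect due to a sign flip.
The step shows: -(x - 2)*exp(x)/x**3
The correct value should be: (x - 2)*exp(x)/x**3

Explanation: The sign of the whole expression was flipped: the term (x - 2)*exp(x)/x**3 was incorrectly written as -(x - 2)*exp(x)/x**3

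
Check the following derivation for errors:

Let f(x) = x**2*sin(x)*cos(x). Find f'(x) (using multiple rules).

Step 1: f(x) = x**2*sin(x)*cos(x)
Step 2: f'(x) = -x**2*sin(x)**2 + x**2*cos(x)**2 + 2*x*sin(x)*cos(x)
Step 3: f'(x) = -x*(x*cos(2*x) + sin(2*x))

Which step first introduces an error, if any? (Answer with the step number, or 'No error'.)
Step 3

Step 3 is incorrect due to a sign flip.
The step shows: -x*(x*cos(2*x) + sin(2*x))
The correct value should be: x*(x*cos(2*x) + sin(2*x))

Explanation: The sign of the whole expression was flipped: the term x*(x*cos(2*x) + sin(2*x)) was incorrectly written as -x*(x*cos(2*x) + sin(2*x))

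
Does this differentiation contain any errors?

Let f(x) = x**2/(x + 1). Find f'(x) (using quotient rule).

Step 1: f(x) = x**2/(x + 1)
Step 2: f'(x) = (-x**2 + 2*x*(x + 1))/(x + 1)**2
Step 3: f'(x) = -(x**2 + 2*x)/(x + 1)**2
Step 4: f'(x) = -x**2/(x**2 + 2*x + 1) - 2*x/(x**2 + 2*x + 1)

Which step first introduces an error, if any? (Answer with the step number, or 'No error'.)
Step 3

Step 3 is incorrect due to a sign flip.
The step shows: -(x**2 + 2*x)/(x + 1)**2
The correct value should be: (x**2 + 2*x)/(x + 1)**2

Explanation: The sign of the whole expression was flipped: the term (x**2 + 2*x)/(x + 1)**2 was incorrectly written as -(x**2 + 2*x)/(x + 1)**2
The later steps are derived from this incorrect expression, so the error originates in Step 3.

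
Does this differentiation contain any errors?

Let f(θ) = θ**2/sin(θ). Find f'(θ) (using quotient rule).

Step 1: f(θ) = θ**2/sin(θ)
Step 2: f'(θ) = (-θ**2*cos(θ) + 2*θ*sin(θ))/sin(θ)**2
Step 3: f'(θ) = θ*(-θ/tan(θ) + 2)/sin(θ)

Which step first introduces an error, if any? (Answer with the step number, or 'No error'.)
No error

All steps in this derivation are correct.
The final answer f'(θ) = θ*(-θ/tan(θ) + 2)/sin(θ) is valid.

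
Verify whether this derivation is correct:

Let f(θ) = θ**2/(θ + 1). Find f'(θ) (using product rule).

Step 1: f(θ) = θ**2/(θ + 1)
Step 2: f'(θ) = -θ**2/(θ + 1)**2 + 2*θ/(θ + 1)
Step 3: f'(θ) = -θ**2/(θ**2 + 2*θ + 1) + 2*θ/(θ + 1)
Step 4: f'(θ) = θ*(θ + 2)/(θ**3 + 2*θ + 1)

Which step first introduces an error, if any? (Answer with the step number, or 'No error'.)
Step 4

Step 4 is incorrect due to a wrong exponent.
The step shows: θ*(θ + 2)/(θ**3 + 2*θ + 1)
The correct value should be: θ*(θ + 2)/(θ**2 + 2*θ + 1)

Explanation: The exponent 2 on θ was incorrectly written as 3: the term θ*(θ + 2)/(θ**2 + 2*θ + 1) was incorrectly written as θ*(θ + 2)/(θ**3 + 2*θ + 1)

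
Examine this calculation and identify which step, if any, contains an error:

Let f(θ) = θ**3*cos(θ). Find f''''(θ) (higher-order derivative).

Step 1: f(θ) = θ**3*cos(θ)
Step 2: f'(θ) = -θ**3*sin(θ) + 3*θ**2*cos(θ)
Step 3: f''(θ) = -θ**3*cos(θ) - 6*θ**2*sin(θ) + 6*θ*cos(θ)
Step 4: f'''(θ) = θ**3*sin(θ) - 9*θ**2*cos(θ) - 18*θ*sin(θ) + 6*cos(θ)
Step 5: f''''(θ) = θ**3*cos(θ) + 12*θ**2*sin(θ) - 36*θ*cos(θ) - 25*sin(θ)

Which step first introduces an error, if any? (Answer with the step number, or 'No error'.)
Step 5

Step 5 is incorrect due to a wrong coefficient.
The step shows: θ**3*cos(θ) + 12*θ**2*sin(θ) - 36*θ*cos(θ) - 25*sin(θ)
The correct value should be: θ**3*cos(θ) + 12*θ**2*sin(θ) - 36*θ*cos(θ) - 24*sin(θ)

Explanation: The coefficient -24 was incorrectly written as -25: the term -24*sin(θ) was incorrectly written as -25*sin(θ)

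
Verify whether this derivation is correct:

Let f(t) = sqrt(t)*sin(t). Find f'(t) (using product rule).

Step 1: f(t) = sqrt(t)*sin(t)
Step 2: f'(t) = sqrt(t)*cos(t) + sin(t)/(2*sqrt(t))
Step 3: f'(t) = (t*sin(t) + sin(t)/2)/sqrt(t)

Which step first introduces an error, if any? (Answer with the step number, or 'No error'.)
Step 3

Step 3 is incorrect due to a wrong trig function.
The step shows: (t*sin(t) + sin(t)/2)/sqrt(t)
The correct value should be: (t*cos(t) + sin(t)/2)/sqrt(t)

Explanation: cos(t) was incorrectly written as sin(t): the term (t*cos(t) + sin(t)/2)/sqrt(t) was incorrectly written as (t*sin(t) + sin(t)/2)/sqrt(t)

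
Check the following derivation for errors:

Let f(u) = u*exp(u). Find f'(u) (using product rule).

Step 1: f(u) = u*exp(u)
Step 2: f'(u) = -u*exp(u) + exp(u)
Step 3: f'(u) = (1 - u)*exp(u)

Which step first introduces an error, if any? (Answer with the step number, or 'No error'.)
Step 2

Step 2 is incorrect due to a sign flip.
The step shows: -u*exp(u) + exp(u)
The correct value should be: u*exp(u) + exp(u)

Explanation: The sign of one term was flipped: the term u*exp(u) was incorrectly written as -u*exp(u)
The later steps are derived from this incorrect expression, so the error originates in Step 2.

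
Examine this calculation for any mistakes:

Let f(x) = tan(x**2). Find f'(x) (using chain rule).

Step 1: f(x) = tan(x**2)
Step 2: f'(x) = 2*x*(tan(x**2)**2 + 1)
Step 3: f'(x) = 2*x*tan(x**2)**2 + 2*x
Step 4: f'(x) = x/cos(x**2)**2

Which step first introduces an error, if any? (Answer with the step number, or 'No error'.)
Step 4

Step 4 is incorrect due to a wrong coefficient.
The step shows: x/cos(x**2)**2
The correct value should be: 2*x/cos(x**2)**2

Explanation: The coefficient 2 was incorrectly written as 1: the term 2*x/cos(x**2)**2 was incorrectly written as x/cos(x**2)**2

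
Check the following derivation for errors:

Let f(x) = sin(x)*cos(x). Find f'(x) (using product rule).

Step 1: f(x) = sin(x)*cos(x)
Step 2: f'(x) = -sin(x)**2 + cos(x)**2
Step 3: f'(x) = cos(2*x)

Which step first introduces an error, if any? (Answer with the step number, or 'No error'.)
No error

All steps in this derivation are correct.
The final answer f'(x) = cos(2*x) is valid.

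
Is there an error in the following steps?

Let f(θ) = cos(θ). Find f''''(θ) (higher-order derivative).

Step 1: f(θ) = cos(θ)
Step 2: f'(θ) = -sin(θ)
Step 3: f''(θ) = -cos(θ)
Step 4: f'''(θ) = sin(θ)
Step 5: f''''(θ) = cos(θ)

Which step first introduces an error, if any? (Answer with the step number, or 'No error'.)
No error

All steps in this derivation are correct.
The final answer f''''(θ) = cos(θ) is valid.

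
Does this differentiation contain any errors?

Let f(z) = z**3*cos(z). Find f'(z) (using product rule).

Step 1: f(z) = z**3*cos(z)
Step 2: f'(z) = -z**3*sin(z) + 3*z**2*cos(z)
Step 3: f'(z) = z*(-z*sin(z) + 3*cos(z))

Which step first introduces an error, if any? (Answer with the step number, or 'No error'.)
Step 3

Step 3 is incorrect due to a wrong exponent.
The step shows: z*(-z*sin(z) + 3*cos(z))
The correct value should be: z**2*(-z*sin(z) + 3*cos(z))

Explanation: The exponent 2 on z was incorrectly written as 1: the term z**2*(-z*sin(z) + 3*cos(z)) was incorrectly written as z*(-z*sin(z) + 3*cos(z))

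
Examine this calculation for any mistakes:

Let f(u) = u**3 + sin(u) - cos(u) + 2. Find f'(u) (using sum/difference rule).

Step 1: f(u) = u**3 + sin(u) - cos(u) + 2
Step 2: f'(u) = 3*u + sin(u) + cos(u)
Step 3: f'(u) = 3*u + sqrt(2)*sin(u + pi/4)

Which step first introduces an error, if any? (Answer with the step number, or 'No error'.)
Step 2

Step 2 is incorrect due to a wrong exponent.
The step shows: 3*u + sin(u) + cos(u)
The correct value should be: 3*u**2 + sin(u) + cos(u)

Explanation: The exponent 2 on u was incorrectly written as 1: the term 3*u**2 was incorrectly written as 3*u
The later steps are derived from this incorrect expression, so the error originates in Step 2.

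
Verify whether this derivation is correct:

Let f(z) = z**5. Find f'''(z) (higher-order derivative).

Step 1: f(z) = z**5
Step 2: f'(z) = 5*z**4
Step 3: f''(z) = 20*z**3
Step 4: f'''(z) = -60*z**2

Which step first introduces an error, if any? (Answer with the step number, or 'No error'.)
Step 4

Step 4 is incorrect due to a sign flip.
The step shows: -60*z**2
The correct value should be: 60*z**2

Explanation: The sign of the whole expression was flipped: the term 60*z**2 was incorrectly written as -60*z**2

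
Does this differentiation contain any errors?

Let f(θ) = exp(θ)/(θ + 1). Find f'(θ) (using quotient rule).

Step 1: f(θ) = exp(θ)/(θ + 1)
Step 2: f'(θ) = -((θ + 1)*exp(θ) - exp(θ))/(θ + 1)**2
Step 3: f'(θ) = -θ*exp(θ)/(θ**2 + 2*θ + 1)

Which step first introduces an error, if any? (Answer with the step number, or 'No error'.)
Step 2

Step 2 is incorrect due to a sign flip.
The step shows: -((θ + 1)*exp(θ) - exp(θ))/(θ + 1)**2
The correct value should be: ((θ + 1)*exp(θ) - exp(θ))/(θ + 1)**2

Explanation: The sign of the whole expression was flipped: the term ((θ + 1)*exp(θ) - exp(θ))/(θ + 1)**2 was incorrectly written as -((θ + 1)*exp(θ) - exp(θ))/(θ + 1)**2
The later steps are derived from this incorrect expression, so the error originates in Step 2.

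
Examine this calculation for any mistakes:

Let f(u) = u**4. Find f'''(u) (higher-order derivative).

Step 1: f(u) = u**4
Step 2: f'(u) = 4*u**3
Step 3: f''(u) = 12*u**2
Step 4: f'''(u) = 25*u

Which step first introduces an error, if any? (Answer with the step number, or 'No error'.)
Step 4

Step 4 is incorrect due to a wrong coefficient.
The step shows: 25*u
The correct value should be: 24*u

Explanation: The coefficient 24 was incorrectly written as 25: the term 24*u was incorrectly written as 25*u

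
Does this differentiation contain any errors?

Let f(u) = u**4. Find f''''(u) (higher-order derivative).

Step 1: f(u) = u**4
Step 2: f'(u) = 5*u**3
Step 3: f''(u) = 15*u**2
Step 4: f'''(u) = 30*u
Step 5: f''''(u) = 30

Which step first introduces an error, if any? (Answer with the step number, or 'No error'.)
Step 2

Step 2 is incorrect due to a wrong coefficient.
The step shows: 5*u**3
The correct value should be: 4*u**3

Explanation: The coefficient 4 was incorrectly written as 5: the term 4*u**3 was incorrectly written as 5*u**3
The later steps are derived from this incorrect expression, so the error originates in Step 2.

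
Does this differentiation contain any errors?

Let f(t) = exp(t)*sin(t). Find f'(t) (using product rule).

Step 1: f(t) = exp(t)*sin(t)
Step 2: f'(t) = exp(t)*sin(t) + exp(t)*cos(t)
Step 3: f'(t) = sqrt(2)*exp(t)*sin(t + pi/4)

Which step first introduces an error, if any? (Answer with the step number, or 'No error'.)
No error

All steps in this derivation are correct.
The final answer f'(t) = sqrt(2)*exp(t)*sin(t + pi/4) is valid.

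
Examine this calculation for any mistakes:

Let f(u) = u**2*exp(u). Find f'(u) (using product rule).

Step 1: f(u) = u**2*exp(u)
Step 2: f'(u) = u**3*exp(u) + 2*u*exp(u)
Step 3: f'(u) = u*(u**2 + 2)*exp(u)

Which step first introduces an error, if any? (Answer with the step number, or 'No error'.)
Step 2

Step 2 is incorrect due to a wrong exponent.
The step shows: u**3*exp(u) + 2*u*exp(u)
The correct value should be: u**2*exp(u) + 2*u*exp(u)

Explanation: The exponent 2 on u was incorrectly written as 3: the term u**2*exp(u) was incorrectly written as u**3*exp(u)
The later steps are derived from this incorrect expression, so the error originates in Step 2.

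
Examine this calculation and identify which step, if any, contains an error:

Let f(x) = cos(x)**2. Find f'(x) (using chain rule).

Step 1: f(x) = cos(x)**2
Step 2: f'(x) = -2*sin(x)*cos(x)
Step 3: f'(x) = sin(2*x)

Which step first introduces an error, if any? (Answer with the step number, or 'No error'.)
Step 3

Step 3 is incorrect due to a sign flip.
The step shows: sin(2*x)
The correct value should be: -sin(2*x)

Explanation: The sign of the whole expression was flipped: the term -sin(2*x) was incorrectly written as sin(2*x)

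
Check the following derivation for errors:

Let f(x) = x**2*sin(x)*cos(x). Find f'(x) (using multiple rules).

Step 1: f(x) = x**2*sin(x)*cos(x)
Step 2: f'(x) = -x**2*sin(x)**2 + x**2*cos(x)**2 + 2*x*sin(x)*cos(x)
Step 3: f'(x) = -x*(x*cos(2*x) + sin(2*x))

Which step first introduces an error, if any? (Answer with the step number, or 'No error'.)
Step 3

Step 3 is incorrect due to a sign flip.
The step shows: -x*(x*cos(2*x) + sin(2*x))
The correct value should be: x*(x*cos(2*x) + sin(2*x))

Explanation: The sign of the whole expression was flipped: the term x*(x*cos(2*x) + sin(2*x)) was incorrectly written as -x*(x*cos(2*x) + sin(2*x))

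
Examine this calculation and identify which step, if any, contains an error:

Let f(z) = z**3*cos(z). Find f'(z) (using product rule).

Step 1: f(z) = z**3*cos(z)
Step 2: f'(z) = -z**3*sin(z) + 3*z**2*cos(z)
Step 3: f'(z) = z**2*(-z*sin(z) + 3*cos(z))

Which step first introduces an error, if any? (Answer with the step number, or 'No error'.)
No error

All steps in this derivation are correct.
The final answer f'(z) = z**2*(-z*sin(z) + 3*cos(z)) is valid.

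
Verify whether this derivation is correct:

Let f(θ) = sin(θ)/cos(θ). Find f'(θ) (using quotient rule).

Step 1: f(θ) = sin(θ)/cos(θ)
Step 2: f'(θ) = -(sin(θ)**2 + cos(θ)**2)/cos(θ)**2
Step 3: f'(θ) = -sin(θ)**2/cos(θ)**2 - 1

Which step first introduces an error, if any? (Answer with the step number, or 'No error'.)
Step 2

Step 2 is incorrect due to a sign flip.
The step shows: -(sin(θ)**2 + cos(θ)**2)/cos(θ)**2
The correct value should be: (sin(θ)**2 + cos(θ)**2)/cos(θ)**2

Explanation: The sign of the whole expression was flipped: the term (sin(θ)**2 + cos(θ)**2)/cos(θ)**2 was incorrectly written as -(sin(θ)**2 + cos(θ)**2)/cos(θ)**2
The later steps are derived from this incorrect expression, so the error originates in Step 2.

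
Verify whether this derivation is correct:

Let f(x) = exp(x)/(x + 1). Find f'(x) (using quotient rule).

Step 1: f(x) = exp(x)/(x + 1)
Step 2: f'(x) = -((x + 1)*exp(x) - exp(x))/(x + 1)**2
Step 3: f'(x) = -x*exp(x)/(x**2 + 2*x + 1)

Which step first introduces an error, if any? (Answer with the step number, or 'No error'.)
Step 2

Step 2 is incorrect due to a sign flip.
The step shows: -((x + 1)*exp(x) - exp(x))/(x + 1)**2
The correct value should be: ((x + 1)*exp(x) - exp(x))/(x + 1)**2

Explanation: The sign of the whole expression was flipped: the term ((x + 1)*exp(x) - exp(x))/(x + 1)**2 was incorrectly written as -((x + 1)*exp(x) - exp(x))/(x + 1)**2
The later steps are derived from this incorrect expression, so the error originates in Step 2.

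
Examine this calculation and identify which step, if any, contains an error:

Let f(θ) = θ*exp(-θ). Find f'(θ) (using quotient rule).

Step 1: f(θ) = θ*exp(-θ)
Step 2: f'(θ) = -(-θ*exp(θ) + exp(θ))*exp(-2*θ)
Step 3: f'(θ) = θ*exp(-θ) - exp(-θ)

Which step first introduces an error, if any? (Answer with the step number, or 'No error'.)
Step 2

Step 2 is incorrect due to a sign flip.
The step shows: -(-θ*exp(θ) + exp(θ))*exp(-2*θ)
The correct value should be: (-θ*exp(θ) + exp(θ))*exp(-2*θ)

Explanation: The sign of the whole expression was flipped: the term (-θ*exp(θ) + exp(θ))*exp(-2*θ) was incorrectly written as -(-θ*exp(θ) + exp(θ))*exp(-2*θ)
The later steps are derived from this incorrect expression, so the error originates in Step 2.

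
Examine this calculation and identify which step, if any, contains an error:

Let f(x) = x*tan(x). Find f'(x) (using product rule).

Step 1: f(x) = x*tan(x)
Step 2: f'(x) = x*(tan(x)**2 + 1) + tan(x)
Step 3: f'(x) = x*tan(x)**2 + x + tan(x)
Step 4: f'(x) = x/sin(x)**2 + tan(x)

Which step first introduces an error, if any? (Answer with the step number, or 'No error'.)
Step 4

Step 4 is incorrect due to a wrong trig function.
The step shows: x/sin(x)**2 + tan(x)
The correct value should be: x/cos(x)**2 + tan(x)

Explanation: cos(x) was incorrectly written as sin(x): the term x/cos(x)**2 was incorrectly written as x/sin(x)**2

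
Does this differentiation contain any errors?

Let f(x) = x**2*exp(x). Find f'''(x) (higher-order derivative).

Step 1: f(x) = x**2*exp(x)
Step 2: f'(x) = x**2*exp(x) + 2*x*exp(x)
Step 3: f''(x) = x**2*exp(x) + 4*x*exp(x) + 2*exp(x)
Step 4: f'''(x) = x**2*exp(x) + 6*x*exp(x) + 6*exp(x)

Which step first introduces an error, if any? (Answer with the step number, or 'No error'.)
No error

All steps in this derivation are correct.
The final answer f'''(x) = x**2*exp(x) + 6*x*exp(x) + 6*exp(x) is valid.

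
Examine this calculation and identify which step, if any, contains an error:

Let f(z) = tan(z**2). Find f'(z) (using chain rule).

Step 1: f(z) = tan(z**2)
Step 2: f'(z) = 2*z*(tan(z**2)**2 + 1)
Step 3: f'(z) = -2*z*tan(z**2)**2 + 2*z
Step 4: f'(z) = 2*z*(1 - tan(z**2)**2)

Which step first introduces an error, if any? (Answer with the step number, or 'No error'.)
Step 3

Step 3 is incorrect due to a sign flip.
The step shows: -2*z*tan(z**2)**2 + 2*z
The correct value should be: 2*z*tan(z**2)**2 + 2*z

Explanation: The sign of one term was flipped: the term 2*z*tan(z**2)**2 was incorrectly written as -2*z*tan(z**2)**2
The later steps are derived from this incorrect expression, so the error originates in Step 3.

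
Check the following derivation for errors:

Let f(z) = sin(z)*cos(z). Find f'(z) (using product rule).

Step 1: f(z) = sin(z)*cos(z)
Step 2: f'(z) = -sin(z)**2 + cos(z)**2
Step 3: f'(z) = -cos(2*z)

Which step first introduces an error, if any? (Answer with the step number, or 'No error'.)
Step 3

Step 3 is incorrect due to a sign flip.
The step shows: -cos(2*z)
The correct value should be: cos(2*z)

Explanation: The sign of the whole expression was flipped: the term cos(2*z) was incorrectly written as -cos(2*z)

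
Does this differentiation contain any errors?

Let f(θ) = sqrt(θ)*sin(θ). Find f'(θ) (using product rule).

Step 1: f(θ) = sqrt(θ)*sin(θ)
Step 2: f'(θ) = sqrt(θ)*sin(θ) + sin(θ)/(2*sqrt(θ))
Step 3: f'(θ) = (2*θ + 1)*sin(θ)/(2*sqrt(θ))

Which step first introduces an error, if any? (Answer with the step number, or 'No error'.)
Step 2

Step 2 is incorrect due to a wrong trig function.
The step shows: sqrt(θ)*sin(θ) + sin(θ)/(2*sqrt(θ))
The correct value should be: sqrt(θ)*cos(θ) + sin(θ)/(2*sqrt(θ))

Explanation: cos(θ) was incorrectly written as sin(θ): the term sqrt(θ)*cos(θ) was incorrectly written as sqrt(θ)*sin(θ)
The later steps are derived from this incorrect expression, so the error originates in Step 2.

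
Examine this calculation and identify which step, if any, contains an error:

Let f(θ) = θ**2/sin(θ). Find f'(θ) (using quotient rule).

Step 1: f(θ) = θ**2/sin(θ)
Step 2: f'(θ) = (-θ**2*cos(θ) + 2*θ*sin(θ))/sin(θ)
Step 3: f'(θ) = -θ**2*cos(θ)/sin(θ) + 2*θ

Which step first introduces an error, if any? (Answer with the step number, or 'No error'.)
Step 2

Step 2 is incorrect due to a wrong exponent.
The step shows: (-θ**2*cos(θ) + 2*θ*sin(θ))/sin(θ)
The correct value should be: (-θ**2*cos(θ) + 2*θ*sin(θ))/sin(θ)**2

Explanation: The exponent -2 on sin(θ) was incorrectly written as -1: the term (-θ**2*cos(θ) + 2*θ*sin(θ))/sin(θ)**2 was incorrectly written as (-θ**2*cos(θ) + 2*θ*sin(θ))/sin(θ)
The later steps are derived from this incorrect expression, so the error originates in Step 2.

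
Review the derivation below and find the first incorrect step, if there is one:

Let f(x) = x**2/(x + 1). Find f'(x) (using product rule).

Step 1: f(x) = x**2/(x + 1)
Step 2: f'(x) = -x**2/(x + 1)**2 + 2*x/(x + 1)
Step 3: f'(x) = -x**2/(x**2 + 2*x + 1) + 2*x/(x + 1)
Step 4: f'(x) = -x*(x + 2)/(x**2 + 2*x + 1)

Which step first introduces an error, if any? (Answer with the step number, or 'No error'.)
Step 4

Step 4 is incorrect due to a sign flip.
The step shows: -x*(x + 2)/(x**2 + 2*x + 1)
The correct value should be: x*(x + 2)/(x**2 + 2*x + 1)

Explanation: The sign of the whole expression was flipped: the term x*(x + 2)/(x**2 + 2*x + 1) was incorrectly written as -x*(x + 2)/(x**2 + 2*x + 1)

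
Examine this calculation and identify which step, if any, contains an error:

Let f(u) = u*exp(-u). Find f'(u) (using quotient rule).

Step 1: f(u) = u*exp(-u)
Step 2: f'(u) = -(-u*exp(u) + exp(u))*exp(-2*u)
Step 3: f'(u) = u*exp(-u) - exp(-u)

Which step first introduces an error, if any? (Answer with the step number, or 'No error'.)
Step 2

Step 2 is incorrect due to a sign flip.
The step shows: -(-u*exp(u) + exp(u))*exp(-2*u)
The correct value should be: (-u*exp(u) + exp(u))*exp(-2*u)

Explanation: The sign of the whole expression was flipped: the term (-u*exp(u) + exp(u))*exp(-2*u) was incorrectly written as -(-u*exp(u) + exp(u))*exp(-2*u)
The later steps are derived from this incorrect expression, so the error originates in Step 2.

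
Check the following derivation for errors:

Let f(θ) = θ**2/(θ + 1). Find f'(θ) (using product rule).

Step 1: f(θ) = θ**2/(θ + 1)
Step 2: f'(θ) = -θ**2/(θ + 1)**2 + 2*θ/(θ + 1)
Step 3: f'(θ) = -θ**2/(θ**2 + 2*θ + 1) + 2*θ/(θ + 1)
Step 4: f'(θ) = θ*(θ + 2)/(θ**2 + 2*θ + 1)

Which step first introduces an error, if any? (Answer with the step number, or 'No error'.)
No error

All steps in this derivation are correct.
The final answer f'(θ) = θ*(θ + 2)/(θ**2 + 2*θ + 1) is valid.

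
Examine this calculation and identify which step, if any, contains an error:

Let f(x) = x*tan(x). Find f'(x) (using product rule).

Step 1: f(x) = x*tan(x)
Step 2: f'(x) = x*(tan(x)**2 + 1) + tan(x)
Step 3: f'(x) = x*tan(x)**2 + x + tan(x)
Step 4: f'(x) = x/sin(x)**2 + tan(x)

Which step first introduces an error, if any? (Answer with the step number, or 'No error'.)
Step 4

Step 4 is incorrect due to a wrong trig function.
The step shows: x/sin(x)**2 + tan(x)
The correct value should be: x/cos(x)**2 + tan(x)

Explanation: cos(x) was incorrectly written as sin(x): the term x/cos(x)**2 was incorrectly written as x/sin(x)**2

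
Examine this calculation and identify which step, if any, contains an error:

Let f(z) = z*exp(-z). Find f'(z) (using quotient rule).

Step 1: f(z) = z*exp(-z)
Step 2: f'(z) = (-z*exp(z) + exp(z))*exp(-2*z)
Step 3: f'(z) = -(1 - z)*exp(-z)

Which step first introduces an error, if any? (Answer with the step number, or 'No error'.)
Step 3

Step 3 is incorrect due to a sign flip.
The step shows: -(1 - z)*exp(-z)
The correct value should be: (1 - z)*exp(-z)

Explanation: The sign of the whole expression was flipped: the term (1 - z)*exp(-z) was incorrectly written as -(1 - z)*exp(-z)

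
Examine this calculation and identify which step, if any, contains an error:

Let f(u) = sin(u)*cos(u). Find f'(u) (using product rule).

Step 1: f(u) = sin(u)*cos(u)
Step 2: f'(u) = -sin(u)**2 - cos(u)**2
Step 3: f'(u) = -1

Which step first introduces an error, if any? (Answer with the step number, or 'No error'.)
Step 2

Step 2 is incorrect due to a sign flip.
The step shows: -sin(u)**2 - cos(u)**2
The correct value should be: -sin(u)**2 + cos(u)**2

Explanation: The sign of one term was flipped: the term cos(u)**2 was incorrectly written as -cos(u)**2
The later steps are derived from this incorrect expression, so the error originates in Step 2.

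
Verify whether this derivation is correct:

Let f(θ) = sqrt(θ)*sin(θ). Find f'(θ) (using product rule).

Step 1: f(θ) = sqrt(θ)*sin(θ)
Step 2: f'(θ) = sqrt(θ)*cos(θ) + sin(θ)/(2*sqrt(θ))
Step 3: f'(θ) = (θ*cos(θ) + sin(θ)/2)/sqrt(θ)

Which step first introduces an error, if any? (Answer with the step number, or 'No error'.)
No error

All steps in this derivation are correct.
The final answer f'(θ) = (θ*cos(θ) + sin(θ)/2)/sqrt(θ) is valid.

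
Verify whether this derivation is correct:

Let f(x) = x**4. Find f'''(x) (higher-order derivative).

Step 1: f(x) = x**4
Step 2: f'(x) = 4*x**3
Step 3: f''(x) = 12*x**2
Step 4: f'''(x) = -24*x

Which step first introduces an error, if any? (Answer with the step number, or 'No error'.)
Step 4

Step 4 is incorrect due to a sign flip.
The step shows: -24*x
The correct value should be: 24*x

Explanation: The sign of the whole expression was flipped: the term 24*x was incorrectly written as -24*x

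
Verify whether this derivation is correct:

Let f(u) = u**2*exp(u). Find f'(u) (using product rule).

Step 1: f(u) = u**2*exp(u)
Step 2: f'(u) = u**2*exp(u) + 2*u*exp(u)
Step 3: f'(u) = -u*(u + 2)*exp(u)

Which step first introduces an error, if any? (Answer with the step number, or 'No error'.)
Step 3

Step 3 is incorrect due to a sign flip.
The step shows: -u*(u + 2)*exp(u)
The correct value should be: u*(u + 2)*exp(u)

Explanation: The sign of the whole expression was flipped: the term u*(u + 2)*exp(u) was incorrectly written as -u*(u + 2)*exp(u)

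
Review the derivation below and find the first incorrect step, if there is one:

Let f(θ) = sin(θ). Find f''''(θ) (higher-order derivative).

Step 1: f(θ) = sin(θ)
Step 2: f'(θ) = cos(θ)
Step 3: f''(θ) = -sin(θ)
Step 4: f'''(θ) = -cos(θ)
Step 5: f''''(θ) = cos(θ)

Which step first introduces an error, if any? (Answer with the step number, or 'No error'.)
Step 5

Step 5 is incorrect due to a wrong trig function.
The step shows: cos(θ)
The correct value should be: sin(θ)

Explanation: sin(θ) was incorrectly written as cos(θ): the term sin(θ) was incorrectly written as cos(θ)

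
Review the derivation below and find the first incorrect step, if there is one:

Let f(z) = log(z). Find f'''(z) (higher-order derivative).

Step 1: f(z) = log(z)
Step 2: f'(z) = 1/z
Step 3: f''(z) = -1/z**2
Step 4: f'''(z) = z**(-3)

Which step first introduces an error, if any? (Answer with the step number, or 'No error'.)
Step 4

Step 4 is incorrect due to a wrong coefficient.
The step shows: z**(-3)
The correct value should be: 2/z**3

Explanation: The coefficient 2 was incorrectly written as 1: the term 2/z**3 was incorrectly written as z**(-3)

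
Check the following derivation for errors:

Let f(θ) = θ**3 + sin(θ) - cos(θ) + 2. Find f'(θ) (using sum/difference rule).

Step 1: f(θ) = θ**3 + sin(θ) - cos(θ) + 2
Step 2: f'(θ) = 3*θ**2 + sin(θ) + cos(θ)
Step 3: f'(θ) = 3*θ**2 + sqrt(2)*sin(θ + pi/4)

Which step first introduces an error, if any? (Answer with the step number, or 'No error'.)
No error

All steps in this derivation are correct.
The final answer f'(θ) = 3*θ**2 + sqrt(2)*sin(θ + pi/4) is valid.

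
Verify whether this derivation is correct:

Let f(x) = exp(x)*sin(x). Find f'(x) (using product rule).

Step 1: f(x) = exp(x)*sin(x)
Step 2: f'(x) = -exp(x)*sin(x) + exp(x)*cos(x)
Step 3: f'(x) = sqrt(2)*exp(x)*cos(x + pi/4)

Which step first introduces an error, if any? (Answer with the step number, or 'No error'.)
Step 2

Step 2 is incorrect due to a sign flip.
The step shows: -exp(x)*sin(x) + exp(x)*cos(x)
The correct value should be: exp(x)*sin(x) + exp(x)*cos(x)

Explanation: The sign of one term was flipped: the term exp(x)*sin(x) was incorrectly written as -exp(x)*sin(x)
The later steps are derived from this incorrect expression, so the error originates in Step 2.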